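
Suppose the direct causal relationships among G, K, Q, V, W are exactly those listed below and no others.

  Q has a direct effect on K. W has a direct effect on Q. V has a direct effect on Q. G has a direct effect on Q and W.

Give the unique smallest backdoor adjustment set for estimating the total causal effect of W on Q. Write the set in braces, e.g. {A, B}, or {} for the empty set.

Variables eligible for adjustment (non-descendants of W, excluding W and Q): {G, V}.
Backdoor paths from W to Q:
  P1: W <- G -> Q
The empty set is not sufficient: P1 (W <- G -> Q) has no collider blocking it and no conditioned non-collider, so it is open.
Try {G}:
  P1: blocked at fork node G ∈ conditioning set.
{G} contains no descendant of W and blocks every backdoor path.
No other singleton works — e.g. {V} leaves P1 open — so {G} is the unique smallest valid adjustment set.

{G}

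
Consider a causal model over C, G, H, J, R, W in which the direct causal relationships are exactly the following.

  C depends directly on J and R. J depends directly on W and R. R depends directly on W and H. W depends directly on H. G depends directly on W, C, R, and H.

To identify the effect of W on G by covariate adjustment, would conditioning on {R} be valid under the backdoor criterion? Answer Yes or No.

No

Backdoor paths from W to G (paths whose first edge points into W):
  P1: W <- H -> R -> J -> C -> G
  P2: W <- H -> R -> C -> G
  P3: W <- H -> R -> G
  P4: W <- H -> G
Condition 1 (no descendant of W in the set): FAILS — R is a descendant of W.
Condition 2 (every backdoor path blocked by {R}):
  P1: blocked at chain node R ∈ conditioning set.
  P2: blocked at chain node R ∈ conditioning set.
  P3: blocked at chain node R ∈ conditioning set.
  P4: open — no interior node is in the conditioning set.
{R} does not satisfy the backdoor criterion.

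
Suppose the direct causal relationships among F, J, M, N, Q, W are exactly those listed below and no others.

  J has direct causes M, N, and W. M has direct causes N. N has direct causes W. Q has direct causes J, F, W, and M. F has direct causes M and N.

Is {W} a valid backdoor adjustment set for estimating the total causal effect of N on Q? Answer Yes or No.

Backdoor paths from N to Q (paths whose first edge points into N):
  P1: N <- W -> J <- M -> F -> Q
  P2: N <- W -> J <- M -> Q
  P3: N <- W -> J -> Q
  P4: N <- W -> Q
Condition 1 (no descendant of N in the set): holds — descendants of N are {F, J, M, Q}; none are in {W}.
Condition 2 (every backdoor path blocked by {W}):
  P1: blocked at fork node W ∈ conditioning set.
  P2: blocked at fork node W ∈ conditioning set.
  P3: blocked at fork node W ∈ conditioning set.
  P4: blocked at fork node W ∈ conditioning set.
{W} satisfies the backdoor criterion.

Yes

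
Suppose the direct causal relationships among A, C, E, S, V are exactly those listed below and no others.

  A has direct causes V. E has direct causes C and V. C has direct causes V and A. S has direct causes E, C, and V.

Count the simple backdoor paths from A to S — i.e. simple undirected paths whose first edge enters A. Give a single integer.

5

A backdoor path from A to S is any simple undirected path whose first edge points into A (i.e. leaves A via a parent).
Parents of A: {V}.
Enumerating:
  P1: A <- V -> C -> E -> S
  P2: A <- V -> C -> S
  P3: A <- V -> E <- C -> S
  P4: A <- V -> E -> S
  P5: A <- V -> S
That exhausts the simple backdoor paths. Count: 5.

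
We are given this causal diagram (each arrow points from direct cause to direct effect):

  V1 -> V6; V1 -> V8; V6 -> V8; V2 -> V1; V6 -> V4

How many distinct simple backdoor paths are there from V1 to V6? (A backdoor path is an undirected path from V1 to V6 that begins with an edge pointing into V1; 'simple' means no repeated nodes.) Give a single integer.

A backdoor path from V1 to V6 is any simple undirected path whose first edge points into V1 (i.e. leaves V1 via a parent).
Parents of V1: {V2}.
No simple path from any parent of V1 reaches V6 without revisiting V1, so there are no backdoor paths.

0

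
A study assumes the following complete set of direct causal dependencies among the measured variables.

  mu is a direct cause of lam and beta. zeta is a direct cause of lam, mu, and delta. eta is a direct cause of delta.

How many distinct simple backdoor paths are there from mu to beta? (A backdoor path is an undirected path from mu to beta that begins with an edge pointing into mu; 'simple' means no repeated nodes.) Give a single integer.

A backdoor path from mu to beta is any simple undirected path whose first edge points into mu (i.e. leaves mu via a parent).
Parents of mu: {zeta}.
No simple path from any parent of mu reaches beta without revisiting mu, so there are no backdoor paths.

0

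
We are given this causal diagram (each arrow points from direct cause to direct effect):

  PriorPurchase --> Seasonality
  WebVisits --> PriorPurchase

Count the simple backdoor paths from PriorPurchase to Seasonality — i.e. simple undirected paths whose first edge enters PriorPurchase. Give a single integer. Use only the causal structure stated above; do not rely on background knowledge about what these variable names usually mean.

A backdoor path from PriorPurchase to Seasonality is any simple undirected path whose first edge points into PriorPurchase (i.e. leaves PriorPurchase via a parent).
Parents of PriorPurchase: {WebVisits}.
No simple path from any parent of PriorPurchase reaches Seasonality without revisiting PriorPurchase, so there are no backdoor paths.

0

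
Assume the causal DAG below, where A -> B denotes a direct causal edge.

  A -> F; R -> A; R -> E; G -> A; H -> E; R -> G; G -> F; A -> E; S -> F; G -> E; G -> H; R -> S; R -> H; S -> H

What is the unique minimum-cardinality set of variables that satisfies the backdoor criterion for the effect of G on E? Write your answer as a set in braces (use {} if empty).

{R}

Variables eligible for adjustment (non-descendants of G, excluding G and E): {R, S}.
Backdoor paths from G to E:
  P1: G <- R -> S -> H -> E
  P2: G <- R -> S -> F <- A -> E
  P3: G <- R -> H <- S -> F <- A -> E
  P4: G <- R -> H -> E
  P5: G <- R -> A -> E
  P6: G <- R -> A -> F <- S -> H -> E
  P7: G <- R -> E
The empty set is not sufficient: P1 (G <- R -> S -> H -> E) has no collider blocking it and no conditioned non-collider, so it is open.
Try {R}:
  P1: blocked at fork node R ∈ conditioning set.
  P2: blocked at fork node R ∈ conditioning set.
  P3: blocked at fork node R ∈ conditioning set.
  P4: blocked at fork node R ∈ conditioning set.
  P5: blocked at fork node R ∈ conditioning set.
  P6: blocked at fork node R ∈ conditioning set.
  P7: blocked at fork node R ∈ conditioning set.
{R} contains no descendant of G and blocks every backdoor path.
No other singleton works — e.g. {S} leaves P4 open — so {R} is the unique smallest valid adjustment set.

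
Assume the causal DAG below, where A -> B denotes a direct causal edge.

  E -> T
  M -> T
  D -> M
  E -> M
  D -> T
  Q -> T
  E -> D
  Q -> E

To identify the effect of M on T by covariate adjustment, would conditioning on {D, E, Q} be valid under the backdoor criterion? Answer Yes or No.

Backdoor paths from M to T (paths whose first edge points into M):
  P1: M <- E <- Q -> T
  P2: M <- E -> D -> T
  P3: M <- E -> T
  P4: M <- D <- E <- Q -> T
  P5: M <- D <- E -> T
  P6: M <- D -> T
Condition 1 (no descendant of M in the set): holds — descendants of M are {T}; none are in {D, E, Q}.
Condition 2 (every backdoor path blocked by {D, E, Q}):
  P1: blocked at chain node E ∈ conditioning set.
  P2: blocked at fork node E ∈ conditioning set.
  P3: blocked at fork node E ∈ conditioning set.
  P4: blocked at chain node D ∈ conditioning set.
  P5: blocked at chain node D ∈ conditioning set.
  P6: blocked at fork node D ∈ conditioning set.
{D, E, Q} satisfies the backdoor criterion.

Yes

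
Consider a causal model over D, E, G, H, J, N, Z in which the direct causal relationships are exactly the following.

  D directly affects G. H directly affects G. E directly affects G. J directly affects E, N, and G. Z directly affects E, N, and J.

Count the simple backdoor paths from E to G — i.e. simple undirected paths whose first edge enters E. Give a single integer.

3

A backdoor path from E to G is any simple undirected path whose first edge points into E (i.e. leaves E via a parent).
Parents of E: {J, Z}.
Enumerating:
  P1: E <- Z -> J -> G
  P2: E <- Z -> N <- J -> G
  P3: E <- J -> G
That exhausts the simple backdoor paths. Count: 3.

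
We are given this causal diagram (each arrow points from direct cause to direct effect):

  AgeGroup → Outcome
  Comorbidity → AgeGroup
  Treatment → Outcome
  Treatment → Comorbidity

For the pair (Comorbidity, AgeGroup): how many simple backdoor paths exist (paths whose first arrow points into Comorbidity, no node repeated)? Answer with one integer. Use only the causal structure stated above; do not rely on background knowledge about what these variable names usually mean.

1

A backdoor path from Comorbidity to AgeGroup is any simple undirected path whose first edge points into Comorbidity (i.e. leaves Comorbidity via a parent).
Parents of Comorbidity: {Treatment}.
Enumerating:
  P1: Comorbidity <- Treatment -> Outcome <- AgeGroup
That exhausts the simple backdoor paths. Count: 1.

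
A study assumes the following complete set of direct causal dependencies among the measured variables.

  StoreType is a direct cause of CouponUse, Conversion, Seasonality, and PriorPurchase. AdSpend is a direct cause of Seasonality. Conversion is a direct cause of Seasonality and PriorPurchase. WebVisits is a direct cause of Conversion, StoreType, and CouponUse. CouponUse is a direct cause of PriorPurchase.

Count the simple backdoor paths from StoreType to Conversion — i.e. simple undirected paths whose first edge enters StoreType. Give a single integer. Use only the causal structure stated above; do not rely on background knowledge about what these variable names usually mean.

2

A backdoor path from StoreType to Conversion is any simple undirected path whose first edge points into StoreType (i.e. leaves StoreType via a parent).
Parents of StoreType: {WebVisits}.
Enumerating:
  P1: StoreType <- WebVisits -> CouponUse -> PriorPurchase <- Conversion
  P2: StoreType <- WebVisits -> Conversion
That exhausts the simple backdoor paths. Count: 2.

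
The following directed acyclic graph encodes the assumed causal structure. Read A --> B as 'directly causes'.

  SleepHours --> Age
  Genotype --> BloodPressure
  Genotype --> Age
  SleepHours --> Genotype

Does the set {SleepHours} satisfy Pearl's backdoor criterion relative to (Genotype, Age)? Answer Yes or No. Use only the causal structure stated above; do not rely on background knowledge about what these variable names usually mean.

Backdoor paths from Genotype to Age (paths whose first edge points into Genotype):
  P1: Genotype <- SleepHours -> Age
Condition 1 (no descendant of Genotype in the set): holds — descendants of Genotype are {Age, BloodPressure}; none are in {SleepHours}.
Condition 2 (every backdoor path blocked by {SleepHours}):
  P1: blocked at fork node SleepHours ∈ conditioning set.
{SleepHours} satisfies the backdoor criterion.

Yes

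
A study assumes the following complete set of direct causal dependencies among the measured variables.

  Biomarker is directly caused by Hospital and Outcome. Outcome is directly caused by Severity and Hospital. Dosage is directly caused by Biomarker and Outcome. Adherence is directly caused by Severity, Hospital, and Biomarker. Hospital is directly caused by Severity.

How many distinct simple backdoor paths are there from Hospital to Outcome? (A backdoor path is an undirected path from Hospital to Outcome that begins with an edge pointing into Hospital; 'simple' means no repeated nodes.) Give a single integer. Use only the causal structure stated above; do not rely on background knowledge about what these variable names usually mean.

A backdoor path from Hospital to Outcome is any simple undirected path whose first edge points into Hospital (i.e. leaves Hospital via a parent).
Parents of Hospital: {Severity}.
Enumerating:
  P1: Hospital <- Severity -> Outcome
  P2: Hospital <- Severity -> Adherence <- Biomarker <- Outcome
  P3: Hospital <- Severity -> Adherence <- Biomarker -> Dosage <- Outcome
That exhausts the simple backdoor paths. Count: 3.

3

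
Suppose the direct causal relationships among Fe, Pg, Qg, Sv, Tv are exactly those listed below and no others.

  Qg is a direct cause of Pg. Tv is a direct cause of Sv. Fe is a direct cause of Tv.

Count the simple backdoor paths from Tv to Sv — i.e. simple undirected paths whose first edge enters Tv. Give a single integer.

A backdoor path from Tv to Sv is any simple undirected path whose first edge points into Tv (i.e. leaves Tv via a parent).
Parents of Tv: {Fe}.
No simple path from any parent of Tv reaches Sv without revisiting Tv, so there are no backdoor paths.

0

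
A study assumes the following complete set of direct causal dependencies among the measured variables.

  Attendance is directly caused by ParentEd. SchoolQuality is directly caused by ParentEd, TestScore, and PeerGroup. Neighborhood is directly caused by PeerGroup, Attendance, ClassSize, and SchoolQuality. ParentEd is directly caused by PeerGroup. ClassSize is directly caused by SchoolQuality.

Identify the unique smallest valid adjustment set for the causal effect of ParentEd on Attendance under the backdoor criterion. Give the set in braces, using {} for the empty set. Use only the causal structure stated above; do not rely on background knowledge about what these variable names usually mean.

{}

Variables eligible for adjustment (non-descendants of ParentEd, excluding ParentEd and Attendance): {PeerGroup, TestScore}.
Backdoor paths from ParentEd to Attendance:
  P1: ParentEd <- PeerGroup -> SchoolQuality -> ClassSize -> Neighborhood <- Attendance
  P2: ParentEd <- PeerGroup -> SchoolQuality -> Neighborhood <- Attendance
  P3: ParentEd <- PeerGroup -> Neighborhood <- Attendance
Each backdoor path contains an unconditioned collider, so every path is already blocked with the empty conditioning set:
  P1: blocked at collider Neighborhood (neither it nor any descendant is in the conditioning set).
  P2: blocked at collider Neighborhood (neither it nor any descendant is in the conditioning set).
  P3: blocked at collider Neighborhood (neither it nor any descendant is in the conditioning set).
The empty set is therefore the unique smallest valid set.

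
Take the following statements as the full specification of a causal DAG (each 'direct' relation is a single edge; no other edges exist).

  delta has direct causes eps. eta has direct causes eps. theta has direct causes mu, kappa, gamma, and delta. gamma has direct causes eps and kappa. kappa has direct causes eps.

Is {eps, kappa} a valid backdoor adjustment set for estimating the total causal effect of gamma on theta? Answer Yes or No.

Backdoor paths from gamma to theta (paths whose first edge points into gamma):
  P1: gamma <- eps -> delta -> theta
  P2: gamma <- eps -> kappa -> theta
  P3: gamma <- kappa <- eps -> delta -> theta
  P4: gamma <- kappa -> theta
Condition 1 (no descendant of gamma in the set): holds — descendants of gamma are {theta}; none are in {eps, kappa}.
Condition 2 (every backdoor path blocked by {eps, kappa}):
  P1: blocked at fork node eps ∈ conditioning set.
  P2: blocked at fork node eps ∈ conditioning set.
  P3: blocked at chain node kappa ∈ conditioning set.
  P4: blocked at fork node kappa ∈ conditioning set.
{eps, kappa} satisfies the backdoor criterion.

Yes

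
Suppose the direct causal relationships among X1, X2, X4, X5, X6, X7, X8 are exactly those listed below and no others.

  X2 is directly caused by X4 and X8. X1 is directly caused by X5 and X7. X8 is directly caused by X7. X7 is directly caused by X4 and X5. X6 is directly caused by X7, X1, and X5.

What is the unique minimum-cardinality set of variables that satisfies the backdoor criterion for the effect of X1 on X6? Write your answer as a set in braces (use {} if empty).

{X5, X7}

Variables eligible for adjustment (non-descendants of X1, excluding X1 and X6): {X2, X4, X5, X7, X8}.
Backdoor paths from X1 to X6:
  P1: X1 <- X5 -> X7 -> X6
  P2: X1 <- X5 -> X6
  P3: X1 <- X7 <- X5 -> X6
  P4: X1 <- X7 -> X6
The empty set is not sufficient: P1 (X1 <- X5 -> X7 -> X6) has no collider blocking it and no conditioned non-collider, so it is open.
Try {X5, X7}:
  P1: blocked at fork node X5 ∈ conditioning set.
  P2: blocked at fork node X5 ∈ conditioning set.
  P3: blocked at chain node X7 ∈ conditioning set.
  P4: blocked at fork node X7 ∈ conditioning set.
{X5, X7} contains no descendant of X1 and blocks every backdoor path.
Every element of {X5, X7} is needed (dropping X5 leaves P2 open; dropping X7 leaves P4 open), so no proper subset is valid.
Among all size-2 subsets of the eligible variables, only {X5, X7} blocks every backdoor path, so it is the unique smallest valid adjustment set.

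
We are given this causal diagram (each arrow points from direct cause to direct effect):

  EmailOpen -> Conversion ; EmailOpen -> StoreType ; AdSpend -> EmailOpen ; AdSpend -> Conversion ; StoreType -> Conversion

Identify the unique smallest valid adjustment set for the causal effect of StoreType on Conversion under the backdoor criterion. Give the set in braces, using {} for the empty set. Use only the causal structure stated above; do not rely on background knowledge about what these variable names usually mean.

{EmailOpen}

Variables eligible for adjustment (non-descendants of StoreType, excluding StoreType and Conversion): {AdSpend, EmailOpen}.
Backdoor paths from StoreType to Conversion:
  P1: StoreType <- EmailOpen <- AdSpend -> Conversion
  P2: StoreType <- EmailOpen -> Conversion
The empty set is not sufficient: P1 (StoreType <- EmailOpen <- AdSpend -> Conversion) has no collider blocking it and no conditioned non-collider, so it is open.
Try {EmailOpen}:
  P1: blocked at chain node EmailOpen ∈ conditioning set.
  P2: blocked at fork node EmailOpen ∈ conditioning set.
{EmailOpen} contains no descendant of StoreType and blocks every backdoor path.
No other singleton works — e.g. {AdSpend} leaves P2 open — so {EmailOpen} is the unique smallest valid adjustment set.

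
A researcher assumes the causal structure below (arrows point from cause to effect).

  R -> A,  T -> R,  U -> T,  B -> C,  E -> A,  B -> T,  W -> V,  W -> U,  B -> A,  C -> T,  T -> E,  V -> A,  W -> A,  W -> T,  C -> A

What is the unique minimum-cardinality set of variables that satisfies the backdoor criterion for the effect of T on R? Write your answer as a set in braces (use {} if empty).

{}

Variables eligible for adjustment (non-descendants of T, excluding T and R): {B, C, U, V, W}.
Backdoor paths from T to R:
  P1: T <- W -> V -> A <- R
  P2: T <- W -> A <- R
  P3: T <- B -> C -> A <- R
  P4: T <- B -> A <- R
  P5: T <- U <- W -> V -> A <- R
  P6: T <- U <- W -> A <- R
  P7: T <- C <- B -> A <- R
  P8: T <- C -> A <- R
Each backdoor path contains an unconditioned collider, so every path is already blocked with the empty conditioning set:
  P1: blocked at collider A (neither it nor any descendant is in the conditioning set).
  P2: blocked at collider A (neither it nor any descendant is in the conditioning set).
  P3: blocked at collider A (neither it nor any descendant is in the conditioning set).
  P4: blocked at collider A (neither it nor any descendant is in the conditioning set).
  P5: blocked at collider A (neither it nor any descendant is in the conditioning set).
  P6: blocked at collider A (neither it nor any descendant is in the conditioning set).
  P7: blocked at collider A (neither it nor any descendant is in the conditioning set).
  P8: blocked at collider A (neither it nor any descendant is in the conditioning set).
The empty set is therefore the unique smallest valid set.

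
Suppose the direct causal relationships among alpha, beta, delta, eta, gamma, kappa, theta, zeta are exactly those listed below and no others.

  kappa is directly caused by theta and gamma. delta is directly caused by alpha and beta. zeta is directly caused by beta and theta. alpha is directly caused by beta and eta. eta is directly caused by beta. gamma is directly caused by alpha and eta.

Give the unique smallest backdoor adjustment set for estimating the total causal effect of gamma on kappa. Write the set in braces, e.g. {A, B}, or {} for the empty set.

Variables eligible for adjustment (non-descendants of gamma, excluding gamma and kappa): {alpha, beta, delta, eta, theta, zeta}.
Backdoor paths from gamma to kappa:
  P1: gamma <- eta <- beta -> zeta <- theta -> kappa
  P2: gamma <- eta -> alpha <- beta -> zeta <- theta -> kappa
  P3: gamma <- eta -> alpha -> delta <- beta -> zeta <- theta -> kappa
  P4: gamma <- alpha <- beta -> zeta <- theta -> kappa
  P5: gamma <- alpha <- eta <- beta -> zeta <- theta -> kappa
  P6: gamma <- alpha -> delta <- beta -> zeta <- theta -> kappa
Each backdoor path contains an unconditioned collider, so every path is already blocked with the empty conditioning set:
  P1: blocked at collider zeta (neither it nor any descendant is in the conditioning set).
  P2: blocked at collider alpha (neither it nor any descendant is in the conditioning set).
  P3: blocked at collider delta (neither it nor any descendant is in the conditioning set).
  P4: blocked at collider zeta (neither it nor any descendant is in the conditioning set).
  P5: blocked at collider zeta (neither it nor any descendant is in the conditioning set).
  P6: blocked at collider delta (neither it nor any descendant is in the conditioning set).
The empty set is therefore the unique smallest valid set.

{}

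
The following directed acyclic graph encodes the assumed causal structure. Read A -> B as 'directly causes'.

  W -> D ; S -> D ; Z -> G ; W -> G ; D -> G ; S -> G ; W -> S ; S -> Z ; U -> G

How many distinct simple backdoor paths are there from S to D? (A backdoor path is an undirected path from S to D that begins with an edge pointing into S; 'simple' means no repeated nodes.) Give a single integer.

2

A backdoor path from S to D is any simple undirected path whose first edge points into S (i.e. leaves S via a parent).
Parents of S: {W}.
Enumerating:
  P1: S <- W -> D
  P2: S <- W -> G <- D
That exhausts the simple backdoor paths. Count: 2.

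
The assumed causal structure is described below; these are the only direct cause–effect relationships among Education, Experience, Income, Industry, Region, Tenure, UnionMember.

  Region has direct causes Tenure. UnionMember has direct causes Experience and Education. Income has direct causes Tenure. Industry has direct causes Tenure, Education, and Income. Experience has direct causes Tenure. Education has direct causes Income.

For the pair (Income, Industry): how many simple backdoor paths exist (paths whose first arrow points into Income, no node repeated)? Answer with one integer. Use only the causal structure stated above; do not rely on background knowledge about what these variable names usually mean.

A backdoor path from Income to Industry is any simple undirected path whose first edge points into Income (i.e. leaves Income via a parent).
Parents of Income: {Tenure}.
Enumerating:
  P1: Income <- Tenure -> Experience -> UnionMember <- Education -> Industry
  P2: Income <- Tenure -> Industry
That exhausts the simple backdoor paths. Count: 2.

2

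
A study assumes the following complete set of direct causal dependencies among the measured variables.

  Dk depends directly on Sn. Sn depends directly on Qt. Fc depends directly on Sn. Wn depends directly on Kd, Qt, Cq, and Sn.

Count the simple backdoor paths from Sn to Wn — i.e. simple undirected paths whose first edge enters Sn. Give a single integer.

A backdoor path from Sn to Wn is any simple undirected path whose first edge points into Sn (i.e. leaves Sn via a parent).
Parents of Sn: {Qt}.
Enumerating:
  P1: Sn <- Qt -> Wn
That exhausts the simple backdoor paths. Count: 1.

1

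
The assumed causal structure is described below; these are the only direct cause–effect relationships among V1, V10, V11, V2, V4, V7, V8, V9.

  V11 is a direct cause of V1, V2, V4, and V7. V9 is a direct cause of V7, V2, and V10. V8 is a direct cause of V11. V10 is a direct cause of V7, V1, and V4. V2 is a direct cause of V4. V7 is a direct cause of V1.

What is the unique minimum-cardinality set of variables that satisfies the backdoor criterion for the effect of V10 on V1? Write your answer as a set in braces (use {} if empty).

{V9}

Variables eligible for adjustment (non-descendants of V10, excluding V10 and V1): {V11, V2, V8, V9}.
Backdoor paths from V10 to V1:
  P1: V10 <- V9 -> V2 <- V11 -> V7 -> V1
  P2: V10 <- V9 -> V2 <- V11 -> V1
  P3: V10 <- V9 -> V2 -> V4 <- V11 -> V7 -> V1
  P4: V10 <- V9 -> V2 -> V4 <- V11 -> V1
  P5: V10 <- V9 -> V7 <- V11 -> V1
  P6: V10 <- V9 -> V7 -> V1
The empty set is not sufficient: P6 (V10 <- V9 -> V7 -> V1) has no collider blocking it and no conditioned non-collider, so it is open.
Try {V9}:
  P1: blocked at fork node V9 ∈ conditioning set.
  P2: blocked at fork node V9 ∈ conditioning set.
  P3: blocked at fork node V9 ∈ conditioning set.
  P4: blocked at fork node V9 ∈ conditioning set.
  P5: blocked at fork node V9 ∈ conditioning set.
  P6: blocked at fork node V9 ∈ conditioning set.
{V9} contains no descendant of V10 and blocks every backdoor path.
No other singleton works — e.g. {V8} leaves P6 open — so {V9} is the unique smallest valid adjustment set.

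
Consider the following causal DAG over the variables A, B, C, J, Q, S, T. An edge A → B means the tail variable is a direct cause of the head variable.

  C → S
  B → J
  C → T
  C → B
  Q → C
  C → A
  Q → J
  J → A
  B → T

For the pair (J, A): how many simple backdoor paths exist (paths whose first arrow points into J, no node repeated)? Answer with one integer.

A backdoor path from J to A is any simple undirected path whose first edge points into J (i.e. leaves J via a parent).
Parents of J: {B, Q}.
Enumerating:
  P1: J <- Q -> C -> A
  P2: J <- B <- C -> A
  P3: J <- B -> T <- C -> A
That exhausts the simple backdoor paths. Count: 3.

3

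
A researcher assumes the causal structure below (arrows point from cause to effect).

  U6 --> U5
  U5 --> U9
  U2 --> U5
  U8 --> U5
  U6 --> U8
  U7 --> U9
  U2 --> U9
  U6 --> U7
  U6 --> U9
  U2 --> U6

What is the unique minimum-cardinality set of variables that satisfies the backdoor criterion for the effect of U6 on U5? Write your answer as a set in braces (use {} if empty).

{U2}

Variables eligible for adjustment (non-descendants of U6, excluding U6 and U5): {U2}.
Backdoor paths from U6 to U5:
  P1: U6 <- U2 -> U5
  P2: U6 <- U2 -> U9 <- U5
The empty set is not sufficient: P1 (U6 <- U2 -> U5) has no collider blocking it and no conditioned non-collider, so it is open.
Try {U2}:
  P1: blocked at fork node U2 ∈ conditioning set.
  P2: blocked at fork node U2 ∈ conditioning set.
{U2} contains no descendant of U6 and blocks every backdoor path.
{U2} is the unique smallest valid adjustment set.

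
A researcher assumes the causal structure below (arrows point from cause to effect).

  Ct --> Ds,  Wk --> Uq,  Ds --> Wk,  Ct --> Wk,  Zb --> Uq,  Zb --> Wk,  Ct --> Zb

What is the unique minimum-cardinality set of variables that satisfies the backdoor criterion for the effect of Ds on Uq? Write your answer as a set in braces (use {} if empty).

Variables eligible for adjustment (non-descendants of Ds, excluding Ds and Uq): {Ct, Zb}.
Backdoor paths from Ds to Uq:
  P1: Ds <- Ct -> Zb -> Wk -> Uq
  P2: Ds <- Ct -> Zb -> Uq
  P3: Ds <- Ct -> Wk <- Zb -> Uq
  P4: Ds <- Ct -> Wk -> Uq
The empty set is not sufficient: P1 (Ds <- Ct -> Zb -> Wk -> Uq) has no collider blocking it and no conditioned non-collider, so it is open.
Try {Ct}:
  P1: blocked at fork node Ct ∈ conditioning set.
  P2: blocked at fork node Ct ∈ conditioning set.
  P3: blocked at fork node Ct ∈ conditioning set.
  P4: blocked at fork node Ct ∈ conditioning set.
{Ct} contains no descendant of Ds and blocks every backdoor path.
No other singleton works — e.g. {Zb} leaves P4 open — so {Ct} is the unique smallest valid adjustment set.

{Ct}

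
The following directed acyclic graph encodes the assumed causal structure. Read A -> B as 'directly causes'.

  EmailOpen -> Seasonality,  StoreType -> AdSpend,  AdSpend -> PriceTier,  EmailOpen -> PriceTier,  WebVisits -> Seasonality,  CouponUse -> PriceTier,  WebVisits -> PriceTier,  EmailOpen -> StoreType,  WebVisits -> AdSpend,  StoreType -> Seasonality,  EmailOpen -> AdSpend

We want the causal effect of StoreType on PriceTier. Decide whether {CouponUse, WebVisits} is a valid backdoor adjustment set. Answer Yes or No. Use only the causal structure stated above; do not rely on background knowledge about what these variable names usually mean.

Backdoor paths from StoreType to PriceTier (paths whose first edge points into StoreType):
  P1: StoreType <- EmailOpen -> AdSpend <- WebVisits -> PriceTier
  P2: StoreType <- EmailOpen -> AdSpend -> PriceTier
  P3: StoreType <- EmailOpen -> Seasonality <- WebVisits -> AdSpend -> PriceTier
  P4: StoreType <- EmailOpen -> Seasonality <- WebVisits -> PriceTier
  P5: StoreType <- EmailOpen -> PriceTier
Condition 1 (no descendant of StoreType in the set): holds — descendants of StoreType are {AdSpend, PriceTier, Seasonality}; none are in {CouponUse, WebVisits}.
Condition 2 (every backdoor path blocked by {CouponUse, WebVisits}):
  P1: blocked at collider AdSpend (neither it nor any descendant is in the conditioning set).
  P2: open — no interior node is in the conditioning set.
  P3: blocked at collider Seasonality (neither it nor any descendant is in the conditioning set).
  P4: blocked at collider Seasonality (neither it nor any descendant is in the conditioning set).
  P5: open — no interior node is in the conditioning set.
{CouponUse, WebVisits} does not satisfy the backdoor criterion.

No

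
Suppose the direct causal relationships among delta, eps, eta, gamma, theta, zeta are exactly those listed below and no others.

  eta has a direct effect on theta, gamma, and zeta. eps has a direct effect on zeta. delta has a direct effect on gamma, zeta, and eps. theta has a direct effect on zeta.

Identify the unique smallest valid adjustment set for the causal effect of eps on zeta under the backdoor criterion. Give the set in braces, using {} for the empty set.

{delta}

Variables eligible for adjustment (non-descendants of eps, excluding eps and zeta): {delta, eta, gamma, theta}.
Backdoor paths from eps to zeta:
  P1: eps <- delta -> gamma <- eta -> theta -> zeta
  P2: eps <- delta -> gamma <- eta -> zeta
  P3: eps <- delta -> zeta
The empty set is not sufficient: P3 (eps <- delta -> zeta) has no collider blocking it and no conditioned non-collider, so it is open.
Try {delta}:
  P1: blocked at fork node delta ∈ conditioning set.
  P2: blocked at fork node delta ∈ conditioning set.
  P3: blocked at fork node delta ∈ conditioning set.
{delta} contains no descendant of eps and blocks every backdoor path.
No other singleton works — e.g. {eta} leaves P3 open — so {delta} is the unique smallest valid adjustment set.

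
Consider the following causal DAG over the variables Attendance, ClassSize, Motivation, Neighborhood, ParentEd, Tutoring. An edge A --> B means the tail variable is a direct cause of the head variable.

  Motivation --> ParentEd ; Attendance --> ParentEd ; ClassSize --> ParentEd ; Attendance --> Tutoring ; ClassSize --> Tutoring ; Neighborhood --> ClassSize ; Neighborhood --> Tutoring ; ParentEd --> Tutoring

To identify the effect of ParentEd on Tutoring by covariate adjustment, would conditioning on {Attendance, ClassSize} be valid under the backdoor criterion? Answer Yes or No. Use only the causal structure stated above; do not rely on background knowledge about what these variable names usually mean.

Yes

Backdoor paths from ParentEd to Tutoring (paths whose first edge points into ParentEd):
  P1: ParentEd <- Attendance -> Tutoring
  P2: ParentEd <- ClassSize <- Neighborhood -> Tutoring
  P3: ParentEd <- ClassSize -> Tutoring
Condition 1 (no descendant of ParentEd in the set): holds — descendants of ParentEd are {Tutoring}; none are in {Attendance, ClassSize}.
Condition 2 (every backdoor path blocked by {Attendance, ClassSize}):
  P1: blocked at fork node Attendance ∈ conditioning set.
  P2: blocked at chain node ClassSize ∈ conditioning set.
  P3: blocked at fork node ClassSize ∈ conditioning set.
{Attendance, ClassSize} satisfies the backdoor criterion.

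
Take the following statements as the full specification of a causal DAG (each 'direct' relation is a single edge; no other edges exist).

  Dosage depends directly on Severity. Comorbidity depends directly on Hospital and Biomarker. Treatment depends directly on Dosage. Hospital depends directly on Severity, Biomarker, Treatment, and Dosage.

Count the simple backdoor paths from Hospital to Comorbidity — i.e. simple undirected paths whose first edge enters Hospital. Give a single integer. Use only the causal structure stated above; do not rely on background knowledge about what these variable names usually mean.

1

A backdoor path from Hospital to Comorbidity is any simple undirected path whose first edge points into Hospital (i.e. leaves Hospital via a parent).
Parents of Hospital: {Biomarker, Dosage, Severity, Treatment}.
Enumerating:
  P1: Hospital <- Biomarker -> Comorbidity
That exhausts the simple backdoor paths. Count: 1.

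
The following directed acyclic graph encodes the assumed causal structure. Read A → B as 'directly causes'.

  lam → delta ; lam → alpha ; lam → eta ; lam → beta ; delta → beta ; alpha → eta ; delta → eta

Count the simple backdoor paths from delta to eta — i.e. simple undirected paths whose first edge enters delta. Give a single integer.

A backdoor path from delta to eta is any simple undirected path whose first edge points into delta (i.e. leaves delta via a parent).
Parents of delta: {lam}.
Enumerating:
  P1: delta <- lam -> alpha -> eta
  P2: delta <- lam -> eta
That exhausts the simple backdoor paths. Count: 2.

2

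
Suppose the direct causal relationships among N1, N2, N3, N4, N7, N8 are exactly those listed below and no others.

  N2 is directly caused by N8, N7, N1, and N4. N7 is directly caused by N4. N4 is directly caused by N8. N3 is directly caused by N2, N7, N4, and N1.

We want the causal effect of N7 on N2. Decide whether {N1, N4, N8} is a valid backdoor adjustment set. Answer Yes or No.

Backdoor paths from N7 to N2 (paths whose first edge points into N7):
  P1: N7 <- N4 <- N8 -> N2
  P2: N7 <- N4 -> N2
  P3: N7 <- N4 -> N3 <- N1 -> N2
  P4: N7 <- N4 -> N3 <- N2
Condition 1 (no descendant of N7 in the set): holds — descendants of N7 are {N2, N3}; none are in {N1, N4, N8}.
Condition 2 (every backdoor path blocked by {N1, N4, N8}):
  P1: blocked at chain node N4 ∈ conditioning set.
  P2: blocked at fork node N4 ∈ conditioning set.
  P3: blocked at fork node N4 ∈ conditioning set.
  P4: blocked at fork node N4 ∈ conditioning set.
{N1, N4, N8} satisfies the backdoor criterion.

Yes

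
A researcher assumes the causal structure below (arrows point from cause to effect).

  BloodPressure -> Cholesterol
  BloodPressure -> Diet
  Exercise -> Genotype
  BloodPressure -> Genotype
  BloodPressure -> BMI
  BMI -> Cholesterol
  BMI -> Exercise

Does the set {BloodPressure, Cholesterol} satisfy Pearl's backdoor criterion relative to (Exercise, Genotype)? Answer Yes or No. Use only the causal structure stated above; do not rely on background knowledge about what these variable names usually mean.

Backdoor paths from Exercise to Genotype (paths whose first edge points into Exercise):
  P1: Exercise <- BMI <- BloodPressure -> Genotype
  P2: Exercise <- BMI -> Cholesterol <- BloodPressure -> Genotype
Condition 1 (no descendant of Exercise in the set): holds — descendants of Exercise are {Genotype}; none are in {BloodPressure, Cholesterol}.
Condition 2 (every backdoor path blocked by {BloodPressure, Cholesterol}):
  P1: blocked at fork node BloodPressure ∈ conditioning set.
  P2: blocked at fork node BloodPressure ∈ conditioning set.
{BloodPressure, Cholesterol} satisfies the backdoor criterion.

Yes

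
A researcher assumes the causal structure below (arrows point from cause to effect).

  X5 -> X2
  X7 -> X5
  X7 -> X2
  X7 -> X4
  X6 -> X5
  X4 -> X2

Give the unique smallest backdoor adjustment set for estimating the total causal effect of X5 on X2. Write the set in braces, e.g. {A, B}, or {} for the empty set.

Variables eligible for adjustment (non-descendants of X5, excluding X5 and X2): {X4, X6, X7}.
Backdoor paths from X5 to X2:
  P1: X5 <- X7 -> X4 -> X2
  P2: X5 <- X7 -> X2
The empty set is not sufficient: P1 (X5 <- X7 -> X4 -> X2) has no collider blocking it and no conditioned non-collider, so it is open.
Try {X7}:
  P1: blocked at fork node X7 ∈ conditioning set.
  P2: blocked at fork node X7 ∈ conditioning set.
{X7} contains no descendant of X5 and blocks every backdoor path.
No other singleton works — e.g. {X6} leaves P1 open — so {X7} is the unique smallest valid adjustment set.

{X7}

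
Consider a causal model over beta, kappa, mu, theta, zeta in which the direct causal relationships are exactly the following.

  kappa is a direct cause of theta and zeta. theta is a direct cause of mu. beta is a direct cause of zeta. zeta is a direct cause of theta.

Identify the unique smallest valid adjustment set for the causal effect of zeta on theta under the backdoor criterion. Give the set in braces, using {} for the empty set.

{kappa}

Variables eligible for adjustment (non-descendants of zeta, excluding zeta and theta): {beta, kappa}.
Backdoor paths from zeta to theta:
  P1: zeta <- kappa -> theta
The empty set is not sufficient: P1 (zeta <- kappa -> theta) has no collider blocking it and no conditioned non-collider, so it is open.
Try {kappa}:
  P1: blocked at fork node kappa ∈ conditioning set.
{kappa} contains no descendant of zeta and blocks every backdoor path.
No other singleton works — e.g. {beta} leaves P1 open — so {kappa} is the unique smallest valid adjustment set.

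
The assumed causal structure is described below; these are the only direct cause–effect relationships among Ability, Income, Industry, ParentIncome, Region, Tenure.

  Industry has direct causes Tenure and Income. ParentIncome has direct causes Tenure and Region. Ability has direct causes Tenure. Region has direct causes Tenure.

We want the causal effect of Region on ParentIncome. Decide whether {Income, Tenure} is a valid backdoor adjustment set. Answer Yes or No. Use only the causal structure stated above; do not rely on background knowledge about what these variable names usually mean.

Yes

Backdoor paths from Region to ParentIncome (paths whose first edge points into Region):
  P1: Region <- Tenure -> ParentIncome
Condition 1 (no descendant of Region in the set): holds — descendants of Region are {ParentIncome}; none are in {Income, Tenure}.
Condition 2 (every backdoor path blocked by {Income, Tenure}):
  P1: blocked at fork node Tenure ∈ conditioning set.
{Income, Tenure} satisfies the backdoor criterion.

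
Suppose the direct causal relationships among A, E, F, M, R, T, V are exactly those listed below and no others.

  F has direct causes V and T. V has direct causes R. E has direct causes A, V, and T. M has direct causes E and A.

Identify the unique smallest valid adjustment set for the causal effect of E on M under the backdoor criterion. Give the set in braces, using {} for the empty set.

Variables eligible for adjustment (non-descendants of E, excluding E and M): {A, F, R, T, V}.
Backdoor paths from E to M:
  P1: E <- A -> M
The empty set is not sufficient: P1 (E <- A -> M) has no collider blocking it and no conditioned non-collider, so it is open.
Try {A}:
  P1: blocked at fork node A ∈ conditioning set.
{A} contains no descendant of E and blocks every backdoor path.
No other singleton works — e.g. {R} leaves P1 open — so {A} is the unique smallest valid adjustment set.

{A}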